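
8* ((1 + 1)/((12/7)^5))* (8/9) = 16807/17496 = 0.96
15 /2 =7.50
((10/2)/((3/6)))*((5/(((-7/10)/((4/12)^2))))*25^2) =-312500/63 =-4960.32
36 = 36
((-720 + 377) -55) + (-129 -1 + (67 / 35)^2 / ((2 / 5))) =-254231 / 490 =-518.84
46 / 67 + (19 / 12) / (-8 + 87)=44881 / 63516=0.71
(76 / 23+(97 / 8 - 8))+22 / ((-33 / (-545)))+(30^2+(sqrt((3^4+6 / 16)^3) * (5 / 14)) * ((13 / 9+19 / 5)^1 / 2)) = 1958.22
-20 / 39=-0.51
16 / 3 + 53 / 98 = 1727 / 294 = 5.87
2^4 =16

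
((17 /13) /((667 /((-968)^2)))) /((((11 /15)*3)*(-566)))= -3620320 /2453893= -1.48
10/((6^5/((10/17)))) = 25/33048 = 0.00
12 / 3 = 4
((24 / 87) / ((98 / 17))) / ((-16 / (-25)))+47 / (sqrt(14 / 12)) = 43.59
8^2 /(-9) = -64 /9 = -7.11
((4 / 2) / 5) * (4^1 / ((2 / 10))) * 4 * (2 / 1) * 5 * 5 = 1600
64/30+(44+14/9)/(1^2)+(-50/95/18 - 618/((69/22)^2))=-2286473/150765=-15.17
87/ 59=1.47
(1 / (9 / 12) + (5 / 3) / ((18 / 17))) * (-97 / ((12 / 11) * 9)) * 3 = -167519 / 1944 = -86.17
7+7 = 14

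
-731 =-731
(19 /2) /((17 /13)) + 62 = 2355 /34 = 69.26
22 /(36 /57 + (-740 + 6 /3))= -209 /7005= -0.03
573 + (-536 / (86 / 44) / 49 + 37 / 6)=7251073 / 12642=573.57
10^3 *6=6000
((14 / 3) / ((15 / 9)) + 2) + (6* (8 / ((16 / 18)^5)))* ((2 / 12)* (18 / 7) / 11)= 6441909 / 788480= 8.17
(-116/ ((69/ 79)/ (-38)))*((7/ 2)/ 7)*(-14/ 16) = -304703/ 138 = -2207.99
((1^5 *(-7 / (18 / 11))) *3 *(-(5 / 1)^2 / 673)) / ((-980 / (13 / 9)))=-715 / 1017576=-0.00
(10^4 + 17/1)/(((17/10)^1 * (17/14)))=4852.53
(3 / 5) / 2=3 / 10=0.30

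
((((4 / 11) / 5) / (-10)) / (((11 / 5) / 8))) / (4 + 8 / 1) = -4 / 1815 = -0.00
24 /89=0.27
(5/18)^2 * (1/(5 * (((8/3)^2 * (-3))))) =-5/6912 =-0.00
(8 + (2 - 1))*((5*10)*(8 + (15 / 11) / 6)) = 40725 / 11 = 3702.27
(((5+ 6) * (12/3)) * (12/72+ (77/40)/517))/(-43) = -10571/60630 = -0.17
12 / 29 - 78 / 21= -670 / 203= -3.30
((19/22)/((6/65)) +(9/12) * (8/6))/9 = 1367/1188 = 1.15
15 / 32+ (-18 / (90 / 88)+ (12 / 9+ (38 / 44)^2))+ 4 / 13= -11132579 / 755040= -14.74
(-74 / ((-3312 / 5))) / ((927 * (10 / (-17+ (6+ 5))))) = -37 / 511704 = -0.00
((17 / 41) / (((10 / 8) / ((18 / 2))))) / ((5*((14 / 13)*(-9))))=-442 / 7175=-0.06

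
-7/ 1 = -7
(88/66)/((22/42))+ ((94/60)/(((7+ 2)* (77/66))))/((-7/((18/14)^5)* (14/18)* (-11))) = 809847443/317064055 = 2.55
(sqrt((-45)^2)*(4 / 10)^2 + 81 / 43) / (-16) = -1953 / 3440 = -0.57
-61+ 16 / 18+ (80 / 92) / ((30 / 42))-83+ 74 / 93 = -905426 / 6417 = -141.10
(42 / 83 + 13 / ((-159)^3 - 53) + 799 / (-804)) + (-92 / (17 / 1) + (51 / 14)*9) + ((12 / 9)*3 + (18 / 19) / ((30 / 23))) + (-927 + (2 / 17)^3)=-1464013545215604179 / 1635064389489930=-895.39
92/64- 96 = -1513/16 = -94.56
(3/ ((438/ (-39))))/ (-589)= 39/ 85994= 0.00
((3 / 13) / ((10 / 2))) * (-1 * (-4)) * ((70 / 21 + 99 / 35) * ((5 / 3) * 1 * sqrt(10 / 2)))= 2588 * sqrt(5) / 1365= 4.24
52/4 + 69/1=82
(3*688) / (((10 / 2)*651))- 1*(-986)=1070498 / 1085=986.63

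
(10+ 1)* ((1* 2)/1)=22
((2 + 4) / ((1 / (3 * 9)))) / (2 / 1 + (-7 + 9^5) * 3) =81 / 88564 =0.00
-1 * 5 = -5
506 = 506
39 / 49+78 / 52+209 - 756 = -53381 / 98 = -544.70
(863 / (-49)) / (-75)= 0.23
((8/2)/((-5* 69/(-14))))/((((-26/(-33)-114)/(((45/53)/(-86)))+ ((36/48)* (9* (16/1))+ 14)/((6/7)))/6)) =33264/396521219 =0.00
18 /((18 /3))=3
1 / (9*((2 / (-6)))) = -1 / 3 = -0.33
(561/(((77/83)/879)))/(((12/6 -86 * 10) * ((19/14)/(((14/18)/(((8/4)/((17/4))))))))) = -49197337/65208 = -754.47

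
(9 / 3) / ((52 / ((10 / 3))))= 5 / 26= 0.19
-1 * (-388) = 388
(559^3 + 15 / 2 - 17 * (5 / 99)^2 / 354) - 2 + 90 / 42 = 2121178117655963 / 12143439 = 174676886.64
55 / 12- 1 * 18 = -161 / 12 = -13.42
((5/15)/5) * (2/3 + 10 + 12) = 68/45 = 1.51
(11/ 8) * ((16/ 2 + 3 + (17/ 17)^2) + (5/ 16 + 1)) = 18.30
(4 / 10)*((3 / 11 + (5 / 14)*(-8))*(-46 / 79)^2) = -842168 / 2402785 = -0.35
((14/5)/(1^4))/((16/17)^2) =2023/640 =3.16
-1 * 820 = -820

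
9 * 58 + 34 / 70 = 18287 / 35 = 522.49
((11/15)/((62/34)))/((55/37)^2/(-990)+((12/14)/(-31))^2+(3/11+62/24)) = 51330649524/364361369725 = 0.14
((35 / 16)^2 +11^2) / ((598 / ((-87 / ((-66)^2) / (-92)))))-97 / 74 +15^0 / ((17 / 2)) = -1180555247635 / 989470580736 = -1.19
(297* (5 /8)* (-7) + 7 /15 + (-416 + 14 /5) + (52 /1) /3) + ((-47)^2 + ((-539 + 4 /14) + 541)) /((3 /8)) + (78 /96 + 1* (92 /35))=7065119 /1680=4205.43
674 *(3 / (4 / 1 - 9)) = -2022 / 5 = -404.40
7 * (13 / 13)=7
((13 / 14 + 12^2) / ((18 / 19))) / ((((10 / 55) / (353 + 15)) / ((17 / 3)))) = 331615702 / 189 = 1754580.43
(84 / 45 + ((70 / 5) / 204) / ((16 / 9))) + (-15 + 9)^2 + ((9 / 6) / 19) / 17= 5877553 / 155040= 37.91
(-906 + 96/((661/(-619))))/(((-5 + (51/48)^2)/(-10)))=-1685222400/655051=-2572.66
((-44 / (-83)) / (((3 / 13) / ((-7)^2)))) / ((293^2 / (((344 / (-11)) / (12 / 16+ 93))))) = -3506048 / 8016150375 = -0.00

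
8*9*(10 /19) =720 /19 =37.89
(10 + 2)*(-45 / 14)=-270 / 7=-38.57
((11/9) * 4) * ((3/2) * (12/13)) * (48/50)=2112/325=6.50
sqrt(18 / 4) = 3 * sqrt(2) / 2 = 2.12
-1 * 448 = -448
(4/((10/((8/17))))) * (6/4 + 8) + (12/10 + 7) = 849/85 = 9.99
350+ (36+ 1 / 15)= 5791 / 15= 386.07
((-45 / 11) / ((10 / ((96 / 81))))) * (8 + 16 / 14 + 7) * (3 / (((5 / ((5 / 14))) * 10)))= -0.17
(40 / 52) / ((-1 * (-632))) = 5 / 4108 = 0.00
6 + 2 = 8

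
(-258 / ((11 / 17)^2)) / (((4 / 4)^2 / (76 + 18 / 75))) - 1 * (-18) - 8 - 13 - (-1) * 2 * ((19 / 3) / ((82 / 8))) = -46981.99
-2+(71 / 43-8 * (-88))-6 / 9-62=640.98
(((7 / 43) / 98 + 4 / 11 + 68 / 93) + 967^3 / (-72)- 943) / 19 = -92818141347563 / 140412888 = -661037.19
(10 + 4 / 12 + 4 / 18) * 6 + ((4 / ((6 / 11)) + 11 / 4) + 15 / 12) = 224 / 3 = 74.67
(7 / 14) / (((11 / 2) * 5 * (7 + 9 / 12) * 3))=4 / 5115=0.00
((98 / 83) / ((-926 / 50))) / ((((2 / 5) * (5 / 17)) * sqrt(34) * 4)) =-1225 * sqrt(34) / 307432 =-0.02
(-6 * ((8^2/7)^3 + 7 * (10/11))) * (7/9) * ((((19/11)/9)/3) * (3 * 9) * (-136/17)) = 294636192/5929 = 49694.08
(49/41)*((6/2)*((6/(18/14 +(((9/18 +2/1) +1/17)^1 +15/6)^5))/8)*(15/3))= 4383098559/1080519574196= 0.00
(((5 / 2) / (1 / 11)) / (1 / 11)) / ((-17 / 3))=-1815 / 34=-53.38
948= 948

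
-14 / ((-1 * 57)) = 14 / 57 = 0.25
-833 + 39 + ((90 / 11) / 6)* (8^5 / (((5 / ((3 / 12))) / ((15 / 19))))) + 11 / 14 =2840015 / 2926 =970.61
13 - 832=-819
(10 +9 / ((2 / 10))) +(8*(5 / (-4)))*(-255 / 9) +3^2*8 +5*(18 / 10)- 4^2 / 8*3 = 1240 / 3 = 413.33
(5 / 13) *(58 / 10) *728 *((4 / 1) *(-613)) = -3982048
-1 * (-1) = 1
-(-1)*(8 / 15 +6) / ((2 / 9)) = 147 / 5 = 29.40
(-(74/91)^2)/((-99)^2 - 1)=-1369/20288450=-0.00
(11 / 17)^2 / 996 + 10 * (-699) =-2012029439 / 287844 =-6990.00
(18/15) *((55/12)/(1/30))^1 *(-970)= -160050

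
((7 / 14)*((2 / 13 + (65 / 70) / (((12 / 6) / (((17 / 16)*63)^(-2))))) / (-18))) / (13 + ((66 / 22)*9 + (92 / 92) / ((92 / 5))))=-73919194 / 692357388723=-0.00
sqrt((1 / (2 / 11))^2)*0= 0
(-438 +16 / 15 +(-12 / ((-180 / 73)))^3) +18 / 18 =-1082258 / 3375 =-320.67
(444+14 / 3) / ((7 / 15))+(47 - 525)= 3384 / 7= 483.43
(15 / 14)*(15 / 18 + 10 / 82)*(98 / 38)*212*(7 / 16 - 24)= -164343725 / 12464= -13185.47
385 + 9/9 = 386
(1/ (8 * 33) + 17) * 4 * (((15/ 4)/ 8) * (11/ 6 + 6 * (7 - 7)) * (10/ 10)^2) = 22445/ 384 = 58.45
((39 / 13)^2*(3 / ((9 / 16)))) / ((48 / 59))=59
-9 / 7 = -1.29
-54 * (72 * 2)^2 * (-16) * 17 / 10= 152285184 / 5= 30457036.80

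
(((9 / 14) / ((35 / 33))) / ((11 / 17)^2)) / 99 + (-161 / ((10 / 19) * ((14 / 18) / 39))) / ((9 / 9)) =-454715328 / 29645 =-15338.69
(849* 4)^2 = 11532816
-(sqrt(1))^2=-1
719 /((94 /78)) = 28041 /47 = 596.62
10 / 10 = 1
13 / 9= 1.44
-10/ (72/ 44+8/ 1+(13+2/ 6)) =-165/ 379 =-0.44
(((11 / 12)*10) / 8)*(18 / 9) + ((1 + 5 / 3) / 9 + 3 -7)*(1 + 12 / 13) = -13565 / 2808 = -4.83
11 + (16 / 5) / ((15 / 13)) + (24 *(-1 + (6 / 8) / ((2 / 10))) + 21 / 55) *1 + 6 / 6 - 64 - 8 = 7553 / 825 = 9.16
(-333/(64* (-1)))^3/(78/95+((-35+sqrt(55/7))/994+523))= 2833967565547817265/10537943156677148672 - 777600795825* sqrt(385)/10537943156677148672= 0.27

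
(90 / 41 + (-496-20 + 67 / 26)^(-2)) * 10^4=160376498060000 / 7306027841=21951.26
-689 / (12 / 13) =-8957 / 12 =-746.42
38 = 38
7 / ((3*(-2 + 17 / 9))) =-21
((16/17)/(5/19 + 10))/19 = 16/3315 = 0.00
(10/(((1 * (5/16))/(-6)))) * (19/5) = -3648/5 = -729.60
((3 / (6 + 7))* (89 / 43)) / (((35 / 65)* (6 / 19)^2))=32129 / 3612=8.90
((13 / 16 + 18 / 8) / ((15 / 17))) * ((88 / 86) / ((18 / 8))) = 9163 / 5805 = 1.58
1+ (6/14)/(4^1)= 31/28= 1.11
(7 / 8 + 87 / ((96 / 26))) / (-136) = -23 / 128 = -0.18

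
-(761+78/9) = -769.67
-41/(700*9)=-41/6300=-0.01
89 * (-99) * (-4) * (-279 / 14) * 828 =-4070893464 / 7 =-581556209.14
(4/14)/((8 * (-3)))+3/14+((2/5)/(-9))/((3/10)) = 41/756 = 0.05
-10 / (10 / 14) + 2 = -12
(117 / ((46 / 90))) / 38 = 5265 / 874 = 6.02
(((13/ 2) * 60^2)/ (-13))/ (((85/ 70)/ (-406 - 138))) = 806400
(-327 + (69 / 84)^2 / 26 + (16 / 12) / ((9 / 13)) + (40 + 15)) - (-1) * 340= 38499275 / 550368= 69.95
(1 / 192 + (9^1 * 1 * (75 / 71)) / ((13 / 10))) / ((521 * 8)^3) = 1296923 / 12831755049664512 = 0.00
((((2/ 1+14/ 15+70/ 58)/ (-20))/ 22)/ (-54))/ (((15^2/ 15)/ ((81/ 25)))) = 1801/ 47850000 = 0.00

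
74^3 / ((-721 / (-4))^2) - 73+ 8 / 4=-30425127 / 519841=-58.53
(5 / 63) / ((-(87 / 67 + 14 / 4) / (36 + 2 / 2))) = -24790 / 40509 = -0.61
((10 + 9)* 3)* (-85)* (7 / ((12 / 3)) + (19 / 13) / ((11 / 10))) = -8532045 / 572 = -14916.16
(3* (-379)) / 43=-1137 / 43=-26.44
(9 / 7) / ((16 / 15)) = 1.21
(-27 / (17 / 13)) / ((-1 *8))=351 / 136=2.58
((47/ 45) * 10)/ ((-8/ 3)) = -47/ 12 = -3.92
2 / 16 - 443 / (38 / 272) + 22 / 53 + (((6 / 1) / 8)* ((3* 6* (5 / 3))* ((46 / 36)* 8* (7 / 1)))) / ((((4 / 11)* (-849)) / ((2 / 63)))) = -195167451281 / 61555896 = -3170.57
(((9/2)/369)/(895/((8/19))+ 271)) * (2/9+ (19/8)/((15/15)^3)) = 17/1286334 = 0.00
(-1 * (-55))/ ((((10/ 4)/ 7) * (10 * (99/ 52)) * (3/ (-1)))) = -364/ 135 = -2.70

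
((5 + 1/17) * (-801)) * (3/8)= -103329/68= -1519.54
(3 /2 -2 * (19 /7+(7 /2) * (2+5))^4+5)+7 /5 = -105357820889 /96040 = -1097020.21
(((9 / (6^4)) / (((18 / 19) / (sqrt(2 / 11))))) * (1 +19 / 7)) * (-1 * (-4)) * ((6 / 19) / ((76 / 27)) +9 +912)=2881853 * sqrt(22) / 316008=42.77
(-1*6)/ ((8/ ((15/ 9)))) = -5/ 4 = -1.25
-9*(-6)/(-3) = -18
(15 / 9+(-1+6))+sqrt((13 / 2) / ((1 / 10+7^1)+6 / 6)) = sqrt(65) / 9+20 / 3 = 7.56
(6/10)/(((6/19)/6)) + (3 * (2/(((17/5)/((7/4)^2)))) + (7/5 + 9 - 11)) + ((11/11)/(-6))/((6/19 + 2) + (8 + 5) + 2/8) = 39080591/2413320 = 16.19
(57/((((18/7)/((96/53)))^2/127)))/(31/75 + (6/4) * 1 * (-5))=-1513433600/2985967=-506.85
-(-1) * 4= 4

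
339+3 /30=3391 /10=339.10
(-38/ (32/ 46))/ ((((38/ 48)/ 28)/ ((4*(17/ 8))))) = -16422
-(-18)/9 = 2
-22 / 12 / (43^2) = -11 / 11094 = -0.00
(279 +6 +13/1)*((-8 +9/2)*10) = -10430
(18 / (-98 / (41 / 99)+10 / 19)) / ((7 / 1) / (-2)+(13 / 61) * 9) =427671 / 8874526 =0.05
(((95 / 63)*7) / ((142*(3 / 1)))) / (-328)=-95 / 1257552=-0.00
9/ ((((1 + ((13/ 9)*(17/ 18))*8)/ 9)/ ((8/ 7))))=52488/ 6755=7.77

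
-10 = -10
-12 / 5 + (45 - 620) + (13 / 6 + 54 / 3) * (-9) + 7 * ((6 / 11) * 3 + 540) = 333581 / 110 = 3032.55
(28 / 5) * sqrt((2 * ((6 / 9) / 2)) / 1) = 28 * sqrt(6) / 15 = 4.57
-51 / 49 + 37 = 1762 / 49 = 35.96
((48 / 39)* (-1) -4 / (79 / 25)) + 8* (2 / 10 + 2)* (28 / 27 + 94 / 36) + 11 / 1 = 10080991 / 138645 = 72.71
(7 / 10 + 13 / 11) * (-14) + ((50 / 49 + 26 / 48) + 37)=790171 / 64680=12.22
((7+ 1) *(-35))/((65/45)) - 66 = -3378/13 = -259.85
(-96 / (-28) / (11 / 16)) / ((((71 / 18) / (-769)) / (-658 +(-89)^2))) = -38605227264 / 5467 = -7061501.24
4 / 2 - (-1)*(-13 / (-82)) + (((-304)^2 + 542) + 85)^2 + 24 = 709873989763 / 82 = 8656999875.16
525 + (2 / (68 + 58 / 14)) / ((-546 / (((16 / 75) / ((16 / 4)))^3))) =4362134765561 / 8308828125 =525.00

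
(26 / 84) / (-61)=-0.01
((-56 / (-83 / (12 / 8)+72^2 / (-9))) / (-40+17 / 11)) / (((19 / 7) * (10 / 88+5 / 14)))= -664048 / 367866885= -0.00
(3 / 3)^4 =1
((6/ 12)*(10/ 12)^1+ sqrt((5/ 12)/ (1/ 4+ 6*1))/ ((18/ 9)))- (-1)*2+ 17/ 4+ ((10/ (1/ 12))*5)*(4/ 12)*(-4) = -2380/ 3+ sqrt(15)/ 30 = -793.20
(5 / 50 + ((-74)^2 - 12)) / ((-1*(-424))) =54641 / 4240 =12.89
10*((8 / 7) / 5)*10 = 160 / 7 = 22.86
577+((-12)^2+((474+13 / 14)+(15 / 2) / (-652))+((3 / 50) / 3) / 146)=19922306357 / 16658600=1195.92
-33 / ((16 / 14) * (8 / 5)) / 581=-165 / 5312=-0.03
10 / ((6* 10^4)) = 1 / 6000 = 0.00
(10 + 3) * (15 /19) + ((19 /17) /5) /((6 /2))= 50086 /4845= 10.34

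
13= 13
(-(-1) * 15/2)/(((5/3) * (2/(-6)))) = -27/2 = -13.50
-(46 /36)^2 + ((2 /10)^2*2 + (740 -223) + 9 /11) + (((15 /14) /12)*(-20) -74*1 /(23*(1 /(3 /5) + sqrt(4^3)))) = 213889179607 /416007900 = 514.15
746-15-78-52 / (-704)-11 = 113005 / 176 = 642.07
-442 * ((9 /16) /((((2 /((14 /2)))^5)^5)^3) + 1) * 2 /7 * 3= -14391598647477869710652527106116647383223013430521572316420369443225 /1057810092162800527867904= -13605087296957792984469730000000000000000000.00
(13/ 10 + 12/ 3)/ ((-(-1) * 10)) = 53/ 100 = 0.53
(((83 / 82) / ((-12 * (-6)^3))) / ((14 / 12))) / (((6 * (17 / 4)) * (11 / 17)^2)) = 1411 / 45006192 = 0.00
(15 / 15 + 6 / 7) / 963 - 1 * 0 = 13 / 6741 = 0.00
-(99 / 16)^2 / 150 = -3267 / 12800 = -0.26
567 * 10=5670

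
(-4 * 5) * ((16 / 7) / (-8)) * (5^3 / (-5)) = -1000 / 7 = -142.86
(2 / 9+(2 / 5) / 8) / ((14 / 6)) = 7 / 60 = 0.12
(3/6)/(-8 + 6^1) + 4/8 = 1/4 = 0.25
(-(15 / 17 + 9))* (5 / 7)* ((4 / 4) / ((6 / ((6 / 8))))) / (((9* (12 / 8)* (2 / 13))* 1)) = -65 / 153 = -0.42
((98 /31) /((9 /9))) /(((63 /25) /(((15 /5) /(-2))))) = -1.88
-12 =-12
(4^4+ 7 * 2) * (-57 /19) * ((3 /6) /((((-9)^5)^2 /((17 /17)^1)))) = -5 /43046721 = -0.00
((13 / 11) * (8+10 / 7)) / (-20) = -39 / 70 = -0.56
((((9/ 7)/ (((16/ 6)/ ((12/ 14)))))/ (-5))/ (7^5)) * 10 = -0.00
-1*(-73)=73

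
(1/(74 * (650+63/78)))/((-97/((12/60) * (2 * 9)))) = -234/303647345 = -0.00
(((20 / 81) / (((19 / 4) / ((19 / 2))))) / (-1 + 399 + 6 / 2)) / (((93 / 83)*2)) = 1660 / 3020733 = 0.00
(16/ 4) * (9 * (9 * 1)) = 324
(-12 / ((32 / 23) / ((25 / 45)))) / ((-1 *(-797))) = -115 / 19128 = -0.01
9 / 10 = 0.90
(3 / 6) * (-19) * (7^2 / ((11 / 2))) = -931 / 11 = -84.64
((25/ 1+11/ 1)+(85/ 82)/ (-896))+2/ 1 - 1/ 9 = 25053187/ 661248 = 37.89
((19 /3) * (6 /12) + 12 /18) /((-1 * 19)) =-23 /114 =-0.20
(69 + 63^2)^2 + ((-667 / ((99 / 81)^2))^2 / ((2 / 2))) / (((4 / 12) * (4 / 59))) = 1471560283449 / 58564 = 25127386.85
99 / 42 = 33 / 14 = 2.36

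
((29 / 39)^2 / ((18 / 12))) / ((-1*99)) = -1682 / 451737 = -0.00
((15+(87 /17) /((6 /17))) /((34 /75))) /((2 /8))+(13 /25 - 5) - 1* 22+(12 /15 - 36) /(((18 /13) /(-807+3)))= 26358433 /1275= 20673.28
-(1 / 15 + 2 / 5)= -7 / 15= -0.47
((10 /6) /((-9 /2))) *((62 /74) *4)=-1.24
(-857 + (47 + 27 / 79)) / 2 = -63963 / 158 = -404.83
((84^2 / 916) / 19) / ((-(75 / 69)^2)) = -933156 / 2719375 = -0.34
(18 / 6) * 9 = 27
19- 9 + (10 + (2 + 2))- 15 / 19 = 441 / 19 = 23.21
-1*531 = -531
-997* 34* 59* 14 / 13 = -27999748 / 13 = -2153826.77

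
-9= -9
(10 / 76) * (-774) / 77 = -1935 / 1463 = -1.32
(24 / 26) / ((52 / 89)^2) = 23763 / 8788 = 2.70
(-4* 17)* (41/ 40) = -697/ 10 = -69.70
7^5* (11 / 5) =184877 / 5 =36975.40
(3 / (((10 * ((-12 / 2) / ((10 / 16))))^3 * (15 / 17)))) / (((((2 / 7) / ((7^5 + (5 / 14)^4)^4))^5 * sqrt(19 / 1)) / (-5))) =2694661299119166714418626723493585914840930307113165185447729874058096923929416172521741298961373124914372629768554023870594009429591476098382769531776261256804819680606214281617 * sqrt(19) / 1568447305930601011109401169686510604229954750247597480515251742133895739979394619327446079504384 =7488779664778989046859669000000000000000000000000000000000000000000000000000000000.00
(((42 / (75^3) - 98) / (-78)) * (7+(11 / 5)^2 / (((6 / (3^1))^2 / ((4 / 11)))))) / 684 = 106804579 / 7815234375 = 0.01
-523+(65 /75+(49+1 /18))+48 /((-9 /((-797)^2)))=-304942897 /90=-3388254.41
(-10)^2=100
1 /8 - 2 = -15 /8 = -1.88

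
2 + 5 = 7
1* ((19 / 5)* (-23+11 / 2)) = -133 / 2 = -66.50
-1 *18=-18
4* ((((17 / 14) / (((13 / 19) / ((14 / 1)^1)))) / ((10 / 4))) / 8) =323 / 65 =4.97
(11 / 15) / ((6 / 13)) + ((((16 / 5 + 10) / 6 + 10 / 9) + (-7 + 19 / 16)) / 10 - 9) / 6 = 0.05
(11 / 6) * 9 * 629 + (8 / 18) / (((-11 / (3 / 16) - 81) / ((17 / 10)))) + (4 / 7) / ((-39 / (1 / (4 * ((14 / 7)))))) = 1978607752 / 190645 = 10378.49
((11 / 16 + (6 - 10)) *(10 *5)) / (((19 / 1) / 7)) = -9275 / 152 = -61.02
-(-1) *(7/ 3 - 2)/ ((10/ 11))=11/ 30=0.37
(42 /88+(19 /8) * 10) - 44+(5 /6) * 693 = 6135 /11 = 557.73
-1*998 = -998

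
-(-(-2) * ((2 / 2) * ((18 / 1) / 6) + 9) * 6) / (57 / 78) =-3744 / 19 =-197.05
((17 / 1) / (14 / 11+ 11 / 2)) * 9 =3366 / 149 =22.59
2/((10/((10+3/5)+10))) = 103/25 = 4.12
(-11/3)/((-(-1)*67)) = -11/201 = -0.05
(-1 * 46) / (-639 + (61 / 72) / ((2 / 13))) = 6624 / 91223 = 0.07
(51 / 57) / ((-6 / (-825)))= 4675 / 38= 123.03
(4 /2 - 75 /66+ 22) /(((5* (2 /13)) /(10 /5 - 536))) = -15871.94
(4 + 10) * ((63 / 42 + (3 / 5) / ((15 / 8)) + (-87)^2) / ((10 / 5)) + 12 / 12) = 2650487 / 50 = 53009.74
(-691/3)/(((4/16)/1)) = -2764/3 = -921.33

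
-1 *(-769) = 769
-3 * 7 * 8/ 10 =-16.80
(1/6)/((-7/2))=-1/21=-0.05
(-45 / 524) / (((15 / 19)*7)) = -57 / 3668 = -0.02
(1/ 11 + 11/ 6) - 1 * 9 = -467/ 66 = -7.08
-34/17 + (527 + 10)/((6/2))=177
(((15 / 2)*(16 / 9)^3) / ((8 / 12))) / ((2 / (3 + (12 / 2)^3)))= 186880 / 27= 6921.48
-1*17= -17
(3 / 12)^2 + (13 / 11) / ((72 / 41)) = 1165 / 1584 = 0.74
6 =6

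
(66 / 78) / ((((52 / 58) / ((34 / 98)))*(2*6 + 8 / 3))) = 1479 / 66248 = 0.02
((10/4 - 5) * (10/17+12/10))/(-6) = 38/51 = 0.75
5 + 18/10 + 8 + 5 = 99/5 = 19.80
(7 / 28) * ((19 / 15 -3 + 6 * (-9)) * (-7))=1463 / 15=97.53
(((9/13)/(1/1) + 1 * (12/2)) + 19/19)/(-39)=-100/507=-0.20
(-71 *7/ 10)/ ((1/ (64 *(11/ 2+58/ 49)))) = -148816/ 7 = -21259.43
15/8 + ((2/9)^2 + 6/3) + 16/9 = 3695/648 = 5.70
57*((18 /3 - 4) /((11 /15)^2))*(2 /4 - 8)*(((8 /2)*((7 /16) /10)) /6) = -89775 /1936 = -46.37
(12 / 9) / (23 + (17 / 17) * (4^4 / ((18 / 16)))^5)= 78732 / 36028797020322095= 0.00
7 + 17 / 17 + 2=10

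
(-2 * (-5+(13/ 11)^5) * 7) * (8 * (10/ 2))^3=388829952000/ 161051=2414328.08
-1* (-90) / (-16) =-45 / 8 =-5.62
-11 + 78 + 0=67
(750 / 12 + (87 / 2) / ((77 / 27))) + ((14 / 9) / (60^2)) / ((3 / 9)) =32330339 / 415800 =77.75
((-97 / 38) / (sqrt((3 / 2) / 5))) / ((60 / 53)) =-5141 * sqrt(30) / 6840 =-4.12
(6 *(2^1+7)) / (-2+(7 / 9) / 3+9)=729 / 98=7.44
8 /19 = 0.42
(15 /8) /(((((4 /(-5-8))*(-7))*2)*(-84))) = -65 /12544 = -0.01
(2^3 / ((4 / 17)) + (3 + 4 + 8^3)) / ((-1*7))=-79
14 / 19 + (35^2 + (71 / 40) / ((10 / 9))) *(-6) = -27963623 / 3800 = -7358.85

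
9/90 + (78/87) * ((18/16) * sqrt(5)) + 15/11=161/110 + 117 * sqrt(5)/116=3.72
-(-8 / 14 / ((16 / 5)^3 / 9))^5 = 1802032470703125 / 18922999734303981568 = 0.00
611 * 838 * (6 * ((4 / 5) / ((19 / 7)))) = 905463.41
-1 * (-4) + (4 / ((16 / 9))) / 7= 121 / 28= 4.32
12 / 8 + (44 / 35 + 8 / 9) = 2297 / 630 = 3.65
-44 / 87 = -0.51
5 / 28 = 0.18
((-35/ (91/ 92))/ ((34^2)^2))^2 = 13225/ 18862448120464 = 0.00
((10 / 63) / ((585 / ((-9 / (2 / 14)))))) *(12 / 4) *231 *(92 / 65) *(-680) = 1926848 / 169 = 11401.47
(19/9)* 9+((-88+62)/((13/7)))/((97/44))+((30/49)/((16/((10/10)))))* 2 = 241947/19012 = 12.73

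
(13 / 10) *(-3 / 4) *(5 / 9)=-13 / 24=-0.54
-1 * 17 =-17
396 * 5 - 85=1895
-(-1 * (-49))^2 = -2401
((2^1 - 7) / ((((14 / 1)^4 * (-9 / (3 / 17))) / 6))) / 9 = 5 / 2938824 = 0.00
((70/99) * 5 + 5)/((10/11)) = 169/18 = 9.39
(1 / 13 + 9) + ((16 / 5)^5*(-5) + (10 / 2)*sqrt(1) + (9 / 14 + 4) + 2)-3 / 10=-94259041 / 56875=-1657.30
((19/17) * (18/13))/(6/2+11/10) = 3420/9061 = 0.38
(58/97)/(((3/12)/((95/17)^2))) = 2093800/28033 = 74.69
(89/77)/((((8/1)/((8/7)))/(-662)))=-58918/539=-109.31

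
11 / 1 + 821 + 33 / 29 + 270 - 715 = 11256 / 29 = 388.14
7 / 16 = 0.44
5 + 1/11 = 56/11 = 5.09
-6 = -6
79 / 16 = 4.94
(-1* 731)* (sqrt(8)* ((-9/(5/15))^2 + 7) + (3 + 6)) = -1076032* sqrt(2) - 6579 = -1528318.05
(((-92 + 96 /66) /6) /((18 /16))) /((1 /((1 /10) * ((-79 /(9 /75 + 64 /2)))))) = 262280 /79497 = 3.30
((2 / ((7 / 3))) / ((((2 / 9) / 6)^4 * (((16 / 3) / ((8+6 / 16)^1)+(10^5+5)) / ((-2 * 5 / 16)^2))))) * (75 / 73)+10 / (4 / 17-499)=5038818081660655 / 2786994109672864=1.81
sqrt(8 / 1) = 2.83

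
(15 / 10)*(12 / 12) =3 / 2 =1.50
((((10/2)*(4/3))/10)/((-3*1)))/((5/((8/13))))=-16/585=-0.03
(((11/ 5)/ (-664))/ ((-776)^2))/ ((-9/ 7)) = 77/ 17993018880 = 0.00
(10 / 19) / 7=10 / 133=0.08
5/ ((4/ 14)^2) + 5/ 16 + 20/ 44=10915/ 176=62.02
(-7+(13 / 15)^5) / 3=-2.17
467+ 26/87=40655/87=467.30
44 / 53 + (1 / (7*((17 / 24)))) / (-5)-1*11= -321977 / 31535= -10.21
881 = 881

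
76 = 76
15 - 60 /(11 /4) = -75 /11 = -6.82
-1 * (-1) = 1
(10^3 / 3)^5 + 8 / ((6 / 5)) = 4115226337455.23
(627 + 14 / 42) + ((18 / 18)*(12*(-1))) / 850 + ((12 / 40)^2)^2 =319936931 / 510000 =627.33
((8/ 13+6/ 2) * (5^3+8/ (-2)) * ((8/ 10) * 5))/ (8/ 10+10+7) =113740/ 1157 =98.31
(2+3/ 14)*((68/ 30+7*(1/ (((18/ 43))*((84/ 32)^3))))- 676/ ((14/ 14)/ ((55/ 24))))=-5706458393/ 1666980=-3423.23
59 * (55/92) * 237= 769065/92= 8359.40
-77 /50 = -1.54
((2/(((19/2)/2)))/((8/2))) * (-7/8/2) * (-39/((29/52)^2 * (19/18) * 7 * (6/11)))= 1.43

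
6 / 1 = 6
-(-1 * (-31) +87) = -118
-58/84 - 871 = -36611/42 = -871.69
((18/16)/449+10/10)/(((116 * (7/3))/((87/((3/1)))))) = 10803/100576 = 0.11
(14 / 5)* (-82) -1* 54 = -1418 / 5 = -283.60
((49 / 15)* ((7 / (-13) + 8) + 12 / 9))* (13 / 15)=16807 / 675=24.90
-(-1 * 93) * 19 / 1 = 1767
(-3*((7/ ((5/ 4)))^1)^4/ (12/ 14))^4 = 21419073388872909199507456/ 152587890625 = 140372039361317.50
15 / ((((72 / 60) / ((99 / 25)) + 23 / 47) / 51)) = 1186515 / 1229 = 965.43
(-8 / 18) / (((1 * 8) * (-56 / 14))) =1 / 72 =0.01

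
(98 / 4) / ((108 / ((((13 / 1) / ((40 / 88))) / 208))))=539 / 17280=0.03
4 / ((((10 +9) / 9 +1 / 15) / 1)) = 90 / 49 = 1.84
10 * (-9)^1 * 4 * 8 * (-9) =25920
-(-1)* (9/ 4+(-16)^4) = 262153/ 4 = 65538.25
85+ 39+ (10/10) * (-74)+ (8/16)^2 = 201/4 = 50.25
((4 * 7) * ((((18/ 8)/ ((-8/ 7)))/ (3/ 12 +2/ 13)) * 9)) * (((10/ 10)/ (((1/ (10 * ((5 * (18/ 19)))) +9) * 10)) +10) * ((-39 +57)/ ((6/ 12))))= -3594689280/ 8119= -442750.25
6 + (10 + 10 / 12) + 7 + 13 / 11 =1651 / 66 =25.02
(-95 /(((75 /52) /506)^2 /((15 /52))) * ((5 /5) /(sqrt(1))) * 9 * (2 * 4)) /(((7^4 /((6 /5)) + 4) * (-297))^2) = -126464 /184632075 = -0.00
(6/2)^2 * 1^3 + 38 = 47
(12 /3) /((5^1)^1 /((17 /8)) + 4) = 17 /27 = 0.63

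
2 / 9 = 0.22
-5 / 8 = -0.62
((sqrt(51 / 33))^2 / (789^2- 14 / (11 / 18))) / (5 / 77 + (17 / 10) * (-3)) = -13090 / 26547676083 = -0.00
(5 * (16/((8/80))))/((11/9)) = 7200/11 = 654.55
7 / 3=2.33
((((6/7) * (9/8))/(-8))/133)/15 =-9/148960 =-0.00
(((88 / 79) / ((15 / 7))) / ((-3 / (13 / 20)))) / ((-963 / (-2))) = -4004 / 17117325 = -0.00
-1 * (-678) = 678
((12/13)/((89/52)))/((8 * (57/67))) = 134/1691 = 0.08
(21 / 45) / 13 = 7 / 195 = 0.04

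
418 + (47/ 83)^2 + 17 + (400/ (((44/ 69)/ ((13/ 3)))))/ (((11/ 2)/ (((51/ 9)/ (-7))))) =616908484/ 17504949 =35.24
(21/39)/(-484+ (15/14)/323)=-31654/28452229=-0.00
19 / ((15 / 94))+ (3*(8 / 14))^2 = 89674 / 735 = 122.01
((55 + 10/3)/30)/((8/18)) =35/8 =4.38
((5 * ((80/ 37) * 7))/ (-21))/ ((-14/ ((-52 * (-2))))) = 20800/ 777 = 26.77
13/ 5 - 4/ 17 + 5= 626/ 85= 7.36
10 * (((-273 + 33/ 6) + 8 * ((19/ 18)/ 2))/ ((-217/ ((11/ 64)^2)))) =409585/ 1142784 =0.36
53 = 53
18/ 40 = 9/ 20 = 0.45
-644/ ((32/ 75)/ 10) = -60375/ 4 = -15093.75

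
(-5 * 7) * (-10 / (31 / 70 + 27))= 24500 / 1921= 12.75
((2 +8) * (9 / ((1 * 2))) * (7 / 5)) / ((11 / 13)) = 819 / 11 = 74.45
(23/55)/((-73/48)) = -1104/4015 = -0.27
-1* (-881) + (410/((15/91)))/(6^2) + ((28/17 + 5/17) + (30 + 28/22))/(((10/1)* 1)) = 24068936/25245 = 953.41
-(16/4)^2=-16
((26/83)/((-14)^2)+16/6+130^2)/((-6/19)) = -7836719309/146412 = -53525.12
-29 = -29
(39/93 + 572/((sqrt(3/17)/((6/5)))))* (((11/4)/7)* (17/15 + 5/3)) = 143/310 + 6292* sqrt(51)/25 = 1797.82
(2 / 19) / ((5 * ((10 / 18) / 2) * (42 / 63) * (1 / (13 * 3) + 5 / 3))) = 351 / 5225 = 0.07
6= 6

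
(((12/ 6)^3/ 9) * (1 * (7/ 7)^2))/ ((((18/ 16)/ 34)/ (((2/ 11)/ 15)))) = 4352/ 13365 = 0.33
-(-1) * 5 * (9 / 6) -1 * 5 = 5 / 2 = 2.50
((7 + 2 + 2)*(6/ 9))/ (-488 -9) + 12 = 17870/ 1491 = 11.99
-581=-581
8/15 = 0.53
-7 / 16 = -0.44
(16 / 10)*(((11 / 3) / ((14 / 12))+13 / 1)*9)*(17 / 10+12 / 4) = 191196 / 175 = 1092.55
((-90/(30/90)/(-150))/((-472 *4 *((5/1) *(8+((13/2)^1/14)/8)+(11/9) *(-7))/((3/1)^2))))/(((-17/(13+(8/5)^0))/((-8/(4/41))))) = -5858244/320844655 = -0.02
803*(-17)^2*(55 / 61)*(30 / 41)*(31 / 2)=5935113525 / 2501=2373096.17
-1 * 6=-6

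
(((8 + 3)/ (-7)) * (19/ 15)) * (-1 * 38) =7942/ 105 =75.64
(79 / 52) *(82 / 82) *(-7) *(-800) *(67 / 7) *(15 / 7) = 15879000 / 91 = 174494.51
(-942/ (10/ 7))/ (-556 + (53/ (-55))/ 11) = 398937/ 336433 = 1.19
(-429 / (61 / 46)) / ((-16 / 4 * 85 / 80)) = 78936 / 1037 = 76.12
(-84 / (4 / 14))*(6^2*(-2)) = 21168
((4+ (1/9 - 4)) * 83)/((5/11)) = 913/45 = 20.29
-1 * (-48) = 48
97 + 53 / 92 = 8977 / 92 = 97.58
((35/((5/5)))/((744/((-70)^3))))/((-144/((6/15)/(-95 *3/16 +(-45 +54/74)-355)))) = -22209250/206666181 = -0.11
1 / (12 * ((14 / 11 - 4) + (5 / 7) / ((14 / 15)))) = -539 / 12690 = -0.04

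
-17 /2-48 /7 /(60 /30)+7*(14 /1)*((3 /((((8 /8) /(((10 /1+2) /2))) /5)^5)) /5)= 20003759833 /14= 1428839988.07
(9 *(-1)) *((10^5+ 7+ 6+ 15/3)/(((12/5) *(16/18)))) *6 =-20253645/8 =-2531705.62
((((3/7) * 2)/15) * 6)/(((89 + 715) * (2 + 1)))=1/7035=0.00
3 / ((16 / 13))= 39 / 16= 2.44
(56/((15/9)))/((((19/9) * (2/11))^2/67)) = 27580014/1805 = 15279.79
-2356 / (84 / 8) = -4712 / 21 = -224.38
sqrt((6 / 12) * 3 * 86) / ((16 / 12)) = 3 * sqrt(129) / 4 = 8.52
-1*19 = -19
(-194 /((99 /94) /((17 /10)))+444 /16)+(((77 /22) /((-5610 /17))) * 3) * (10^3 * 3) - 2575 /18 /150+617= 698539 /2970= 235.20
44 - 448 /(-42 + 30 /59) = 8384 /153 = 54.80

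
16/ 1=16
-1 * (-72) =72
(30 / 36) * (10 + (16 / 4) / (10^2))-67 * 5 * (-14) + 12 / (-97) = 13671887 / 2910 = 4698.24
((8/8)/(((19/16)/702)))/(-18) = -624/19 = -32.84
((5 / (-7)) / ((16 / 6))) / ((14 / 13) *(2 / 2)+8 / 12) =-585 / 3808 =-0.15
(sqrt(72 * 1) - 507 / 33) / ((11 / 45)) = -7605 / 121+270 * sqrt(2) / 11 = -28.14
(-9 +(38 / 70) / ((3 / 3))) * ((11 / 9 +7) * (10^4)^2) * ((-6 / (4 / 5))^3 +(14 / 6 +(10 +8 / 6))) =536483720000000 / 189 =2838538201058.20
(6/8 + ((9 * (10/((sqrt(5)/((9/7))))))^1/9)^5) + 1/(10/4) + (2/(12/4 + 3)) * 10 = 269/60 + 47239200 * sqrt(5)/16807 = 6289.37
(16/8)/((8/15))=15/4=3.75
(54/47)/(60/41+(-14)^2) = 1107/190256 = 0.01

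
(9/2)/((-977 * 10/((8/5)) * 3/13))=-78/24425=-0.00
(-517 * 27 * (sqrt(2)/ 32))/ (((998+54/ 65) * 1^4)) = -907335 * sqrt(2)/ 2077568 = -0.62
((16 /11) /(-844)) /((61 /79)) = -0.00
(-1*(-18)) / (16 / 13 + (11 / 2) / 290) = 15080 / 1047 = 14.40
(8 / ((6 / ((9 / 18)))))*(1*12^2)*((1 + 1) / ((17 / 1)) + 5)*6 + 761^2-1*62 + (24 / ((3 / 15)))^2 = 10138915 / 17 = 596406.76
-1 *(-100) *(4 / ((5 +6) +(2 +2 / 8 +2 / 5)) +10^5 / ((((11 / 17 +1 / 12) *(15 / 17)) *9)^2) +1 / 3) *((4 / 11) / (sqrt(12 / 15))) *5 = 486528806017000 *sqrt(5) / 1800079281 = 604368.65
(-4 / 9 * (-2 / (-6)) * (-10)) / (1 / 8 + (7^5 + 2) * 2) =64 / 1452303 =0.00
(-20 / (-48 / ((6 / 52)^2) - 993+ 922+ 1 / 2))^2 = 576 / 19456921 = 0.00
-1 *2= -2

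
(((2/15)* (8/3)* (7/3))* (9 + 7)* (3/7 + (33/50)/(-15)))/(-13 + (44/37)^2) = -117931136/267654375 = -0.44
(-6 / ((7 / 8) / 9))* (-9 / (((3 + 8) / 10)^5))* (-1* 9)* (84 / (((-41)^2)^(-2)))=-118654834694400000 / 161051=-736753169458.12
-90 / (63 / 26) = -260 / 7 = -37.14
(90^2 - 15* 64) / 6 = 1190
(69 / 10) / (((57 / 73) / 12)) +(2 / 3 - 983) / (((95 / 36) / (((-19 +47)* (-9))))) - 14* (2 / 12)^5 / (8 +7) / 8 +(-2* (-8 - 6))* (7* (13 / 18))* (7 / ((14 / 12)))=840040222331 / 8864640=94763.04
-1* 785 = -785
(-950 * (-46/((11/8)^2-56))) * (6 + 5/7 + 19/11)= -1817920000/266651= -6817.60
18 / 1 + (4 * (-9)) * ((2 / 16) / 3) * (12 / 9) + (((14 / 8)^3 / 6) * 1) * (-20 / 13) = 18253 / 1248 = 14.63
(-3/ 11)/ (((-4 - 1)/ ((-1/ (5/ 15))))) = -9/ 55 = -0.16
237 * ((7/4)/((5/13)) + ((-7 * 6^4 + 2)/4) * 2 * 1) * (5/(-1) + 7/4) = 279166329/80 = 3489579.11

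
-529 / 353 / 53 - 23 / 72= -468395 / 1347048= -0.35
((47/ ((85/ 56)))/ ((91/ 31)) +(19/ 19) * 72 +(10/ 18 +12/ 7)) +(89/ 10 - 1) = 92.72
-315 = -315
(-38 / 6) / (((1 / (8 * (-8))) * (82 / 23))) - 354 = -29558 / 123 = -240.31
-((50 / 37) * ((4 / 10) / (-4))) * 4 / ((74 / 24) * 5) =48 / 1369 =0.04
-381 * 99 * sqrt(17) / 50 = -37719 * sqrt(17) / 50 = -3110.39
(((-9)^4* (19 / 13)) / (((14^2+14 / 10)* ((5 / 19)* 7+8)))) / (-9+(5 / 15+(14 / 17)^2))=-201324285 / 325847522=-0.62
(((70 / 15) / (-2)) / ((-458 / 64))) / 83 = 224 / 57021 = 0.00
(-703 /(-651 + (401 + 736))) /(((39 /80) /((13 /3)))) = -28120 /2187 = -12.86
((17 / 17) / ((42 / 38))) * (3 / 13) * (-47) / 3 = -3.27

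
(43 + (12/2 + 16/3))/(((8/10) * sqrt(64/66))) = 68.97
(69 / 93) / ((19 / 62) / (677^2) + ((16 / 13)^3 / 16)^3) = 223576081283874982 / 476949532676055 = 468.76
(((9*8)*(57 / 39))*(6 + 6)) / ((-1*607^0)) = -16416 / 13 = -1262.77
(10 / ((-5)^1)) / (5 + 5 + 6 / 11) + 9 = 511 / 58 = 8.81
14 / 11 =1.27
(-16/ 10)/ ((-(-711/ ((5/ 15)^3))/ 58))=-0.00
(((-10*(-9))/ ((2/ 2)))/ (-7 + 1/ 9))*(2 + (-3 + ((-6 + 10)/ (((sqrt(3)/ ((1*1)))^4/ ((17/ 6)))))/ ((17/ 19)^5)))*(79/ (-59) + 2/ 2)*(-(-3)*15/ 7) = 36411268500/ 1069319363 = 34.05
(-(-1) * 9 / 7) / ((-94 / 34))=-153 / 329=-0.47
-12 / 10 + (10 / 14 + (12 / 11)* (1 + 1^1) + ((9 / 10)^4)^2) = 16374597517 / 7700000000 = 2.13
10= 10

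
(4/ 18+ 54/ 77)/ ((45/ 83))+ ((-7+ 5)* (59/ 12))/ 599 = 12604891/ 7471926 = 1.69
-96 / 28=-24 / 7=-3.43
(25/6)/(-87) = -25/522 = -0.05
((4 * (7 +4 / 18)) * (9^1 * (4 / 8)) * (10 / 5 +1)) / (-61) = -390 / 61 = -6.39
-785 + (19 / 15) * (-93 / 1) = -902.80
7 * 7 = 49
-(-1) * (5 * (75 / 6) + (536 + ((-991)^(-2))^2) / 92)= 6062740707266447 / 88732444331612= 68.33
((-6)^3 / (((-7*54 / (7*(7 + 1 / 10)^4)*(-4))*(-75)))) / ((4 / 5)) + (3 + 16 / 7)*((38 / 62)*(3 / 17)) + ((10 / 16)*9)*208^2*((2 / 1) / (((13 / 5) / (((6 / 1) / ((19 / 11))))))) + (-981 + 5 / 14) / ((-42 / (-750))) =186286566081630797 / 294382200000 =632805.13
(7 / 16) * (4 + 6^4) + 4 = 2291 / 4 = 572.75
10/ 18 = 5/ 9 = 0.56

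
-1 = -1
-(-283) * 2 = 566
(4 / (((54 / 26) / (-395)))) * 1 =-20540 / 27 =-760.74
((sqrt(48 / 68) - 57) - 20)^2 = 5800.32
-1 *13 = -13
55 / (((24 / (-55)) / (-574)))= 868175 / 12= 72347.92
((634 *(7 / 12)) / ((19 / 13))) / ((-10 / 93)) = -894257 / 380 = -2353.31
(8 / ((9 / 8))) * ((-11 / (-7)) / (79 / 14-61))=-1408 / 6975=-0.20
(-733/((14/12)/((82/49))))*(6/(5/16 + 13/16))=-1923392/343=-5607.56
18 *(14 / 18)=14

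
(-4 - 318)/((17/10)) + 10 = -3050/17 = -179.41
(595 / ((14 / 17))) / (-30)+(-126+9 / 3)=-147.08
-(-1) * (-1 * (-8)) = 8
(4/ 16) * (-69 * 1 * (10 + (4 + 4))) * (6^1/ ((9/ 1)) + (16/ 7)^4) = -20845935/ 2401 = -8682.19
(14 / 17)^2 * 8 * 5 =7840 / 289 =27.13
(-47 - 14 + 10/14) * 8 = -3376/7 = -482.29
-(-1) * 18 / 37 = 18 / 37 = 0.49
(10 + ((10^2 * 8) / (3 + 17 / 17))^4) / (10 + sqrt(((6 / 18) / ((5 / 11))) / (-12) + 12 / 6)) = 2880000018000 / 17651-9600000060 * sqrt(1745) / 17651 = 140444015.80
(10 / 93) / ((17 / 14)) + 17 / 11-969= -16823462 / 17391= -967.37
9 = 9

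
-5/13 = -0.38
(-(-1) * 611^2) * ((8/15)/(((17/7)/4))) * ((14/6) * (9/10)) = 292683664/425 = 688667.44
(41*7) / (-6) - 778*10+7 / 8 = -187847 / 24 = -7826.96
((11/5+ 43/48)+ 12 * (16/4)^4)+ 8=739943/240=3083.10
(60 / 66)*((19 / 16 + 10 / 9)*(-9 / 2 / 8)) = -1655 / 1408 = -1.18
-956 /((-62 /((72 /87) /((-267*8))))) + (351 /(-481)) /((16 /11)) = -0.51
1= 1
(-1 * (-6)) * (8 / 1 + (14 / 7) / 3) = 52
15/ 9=1.67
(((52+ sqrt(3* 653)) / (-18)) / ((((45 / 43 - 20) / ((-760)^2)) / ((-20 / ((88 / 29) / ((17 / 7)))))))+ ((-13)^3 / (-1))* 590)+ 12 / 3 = -3061135600* sqrt(1959) / 112959 - 12757754794 / 112959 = -1312382.62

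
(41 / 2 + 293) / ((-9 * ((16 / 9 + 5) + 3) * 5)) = -57 / 80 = -0.71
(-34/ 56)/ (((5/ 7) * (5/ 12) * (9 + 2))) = -51/ 275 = -0.19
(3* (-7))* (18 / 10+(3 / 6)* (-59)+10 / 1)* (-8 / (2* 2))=-3717 / 5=-743.40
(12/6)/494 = 0.00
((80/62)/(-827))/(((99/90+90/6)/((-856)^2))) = -293094400/4127557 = -71.01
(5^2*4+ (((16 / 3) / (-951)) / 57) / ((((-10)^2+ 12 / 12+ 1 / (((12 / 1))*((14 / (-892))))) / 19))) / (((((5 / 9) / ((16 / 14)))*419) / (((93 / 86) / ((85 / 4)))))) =1706171268288 / 68288365363225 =0.02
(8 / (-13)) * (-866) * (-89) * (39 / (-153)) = 616592 / 51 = 12090.04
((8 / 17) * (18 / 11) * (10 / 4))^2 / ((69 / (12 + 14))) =1123200 / 804287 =1.40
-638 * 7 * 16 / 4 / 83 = -17864 / 83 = -215.23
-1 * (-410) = 410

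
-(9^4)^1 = -6561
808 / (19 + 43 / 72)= 58176 / 1411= 41.23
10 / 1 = 10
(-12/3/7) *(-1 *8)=32/7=4.57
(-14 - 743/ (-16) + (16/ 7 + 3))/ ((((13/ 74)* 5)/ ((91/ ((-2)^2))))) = 977.03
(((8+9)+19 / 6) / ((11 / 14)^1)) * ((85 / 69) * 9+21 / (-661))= 4313848 / 15203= 283.75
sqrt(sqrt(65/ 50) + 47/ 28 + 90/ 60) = 2.08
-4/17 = -0.24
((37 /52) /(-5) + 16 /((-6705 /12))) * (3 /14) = -19867 /542360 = -0.04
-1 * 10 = -10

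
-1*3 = -3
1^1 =1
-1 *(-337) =337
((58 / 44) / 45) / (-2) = -29 / 1980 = -0.01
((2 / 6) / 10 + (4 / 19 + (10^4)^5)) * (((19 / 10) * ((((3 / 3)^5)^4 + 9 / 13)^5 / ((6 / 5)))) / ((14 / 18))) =36719628000000000000089544356 / 12995255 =2825618119844512477830.53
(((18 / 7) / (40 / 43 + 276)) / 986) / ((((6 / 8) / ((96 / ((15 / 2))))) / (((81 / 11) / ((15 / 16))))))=3566592 / 2825247425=0.00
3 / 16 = 0.19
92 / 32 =23 / 8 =2.88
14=14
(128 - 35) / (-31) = -3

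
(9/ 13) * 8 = 72/ 13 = 5.54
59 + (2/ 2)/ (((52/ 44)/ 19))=976/ 13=75.08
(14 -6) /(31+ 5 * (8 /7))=56 /257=0.22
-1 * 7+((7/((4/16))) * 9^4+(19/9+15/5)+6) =1653409/9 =183712.11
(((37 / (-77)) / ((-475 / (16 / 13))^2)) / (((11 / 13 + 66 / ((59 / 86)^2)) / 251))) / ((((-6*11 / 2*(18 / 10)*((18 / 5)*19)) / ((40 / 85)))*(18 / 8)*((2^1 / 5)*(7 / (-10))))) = -132415680512 / 125481644565412358223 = -0.00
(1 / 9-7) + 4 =-26 / 9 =-2.89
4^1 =4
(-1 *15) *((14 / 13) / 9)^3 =-13720 / 533871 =-0.03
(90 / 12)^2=225 / 4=56.25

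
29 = 29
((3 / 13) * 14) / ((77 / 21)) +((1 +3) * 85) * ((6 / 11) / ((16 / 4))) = 6756 / 143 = 47.24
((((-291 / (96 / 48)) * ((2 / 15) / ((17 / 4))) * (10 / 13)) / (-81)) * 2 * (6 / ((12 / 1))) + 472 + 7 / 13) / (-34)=-8459687 / 608634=-13.90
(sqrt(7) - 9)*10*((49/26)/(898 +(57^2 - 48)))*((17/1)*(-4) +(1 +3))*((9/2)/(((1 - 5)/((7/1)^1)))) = -1111320/53287 +123480*sqrt(7)/53287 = -14.72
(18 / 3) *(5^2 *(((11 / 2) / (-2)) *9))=-7425 / 2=-3712.50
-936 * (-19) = 17784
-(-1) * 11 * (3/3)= 11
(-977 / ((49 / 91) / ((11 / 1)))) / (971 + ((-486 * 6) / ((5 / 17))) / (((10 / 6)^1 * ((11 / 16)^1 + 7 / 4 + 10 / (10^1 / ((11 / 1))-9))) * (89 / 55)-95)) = -33844291195 / 1829757377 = -18.50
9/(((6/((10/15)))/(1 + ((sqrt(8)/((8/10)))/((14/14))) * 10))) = 1 + 25 * sqrt(2) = 36.36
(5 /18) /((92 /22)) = 55 /828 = 0.07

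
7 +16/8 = 9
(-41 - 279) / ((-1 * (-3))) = -106.67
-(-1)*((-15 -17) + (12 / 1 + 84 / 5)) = -16 / 5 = -3.20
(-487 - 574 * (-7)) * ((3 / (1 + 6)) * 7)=10593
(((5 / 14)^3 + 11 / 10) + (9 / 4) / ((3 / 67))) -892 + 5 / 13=-149861609 / 178360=-840.22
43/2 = 21.50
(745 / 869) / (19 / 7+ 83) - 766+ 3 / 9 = -79842677 / 104280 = -765.66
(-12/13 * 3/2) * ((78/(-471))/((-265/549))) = -19764/41605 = -0.48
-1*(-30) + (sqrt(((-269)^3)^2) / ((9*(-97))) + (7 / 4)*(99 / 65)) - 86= -5073034231 / 226980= -22350.14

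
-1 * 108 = -108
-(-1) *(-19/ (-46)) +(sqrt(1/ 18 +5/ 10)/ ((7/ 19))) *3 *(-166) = 19/ 46 - 3154 *sqrt(5)/ 7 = -1007.10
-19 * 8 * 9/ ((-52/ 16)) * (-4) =-21888/ 13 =-1683.69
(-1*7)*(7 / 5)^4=-16807 / 625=-26.89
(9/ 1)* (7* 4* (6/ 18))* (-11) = -924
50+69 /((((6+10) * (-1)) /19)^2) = 37709 /256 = 147.30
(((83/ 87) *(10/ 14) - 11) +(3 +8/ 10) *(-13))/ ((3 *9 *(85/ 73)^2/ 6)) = -1938082694/ 198001125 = -9.79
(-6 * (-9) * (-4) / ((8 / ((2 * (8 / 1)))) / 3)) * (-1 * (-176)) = -228096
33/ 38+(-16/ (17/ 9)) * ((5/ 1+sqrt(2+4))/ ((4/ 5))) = -33639/ 646-180 * sqrt(6)/ 17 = -78.01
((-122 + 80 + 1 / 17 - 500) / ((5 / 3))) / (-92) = 27639 / 7820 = 3.53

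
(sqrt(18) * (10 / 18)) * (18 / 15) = 2 * sqrt(2) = 2.83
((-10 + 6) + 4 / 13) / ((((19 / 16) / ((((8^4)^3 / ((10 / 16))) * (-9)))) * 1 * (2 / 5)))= 1899956092796928 / 247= 7692129930351.94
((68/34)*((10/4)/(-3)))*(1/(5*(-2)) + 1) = -3/2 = -1.50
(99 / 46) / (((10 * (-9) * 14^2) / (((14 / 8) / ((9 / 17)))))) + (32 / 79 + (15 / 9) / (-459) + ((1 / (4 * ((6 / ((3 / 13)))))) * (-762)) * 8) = -58.21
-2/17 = -0.12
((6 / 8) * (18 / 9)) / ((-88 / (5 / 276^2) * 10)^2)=0.00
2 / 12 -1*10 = -59 / 6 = -9.83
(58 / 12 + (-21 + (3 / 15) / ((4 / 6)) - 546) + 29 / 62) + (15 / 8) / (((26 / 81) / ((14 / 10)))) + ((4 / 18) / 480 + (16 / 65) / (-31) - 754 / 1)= -28447907 / 21762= -1307.23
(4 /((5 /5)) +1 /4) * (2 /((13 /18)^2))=2754 /169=16.30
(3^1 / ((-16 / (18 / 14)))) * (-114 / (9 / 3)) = 513 / 56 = 9.16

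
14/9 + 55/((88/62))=1451/36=40.31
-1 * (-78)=78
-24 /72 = -1 /3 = -0.33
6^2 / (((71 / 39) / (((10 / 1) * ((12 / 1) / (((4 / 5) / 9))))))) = 1895400 / 71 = 26695.77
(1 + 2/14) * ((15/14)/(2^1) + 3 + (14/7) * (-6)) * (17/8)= -4029/196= -20.56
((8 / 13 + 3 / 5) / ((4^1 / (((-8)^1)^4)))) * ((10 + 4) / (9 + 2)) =1132544 / 715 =1583.98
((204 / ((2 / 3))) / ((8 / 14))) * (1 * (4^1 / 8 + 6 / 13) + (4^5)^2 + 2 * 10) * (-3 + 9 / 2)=87597692973 / 104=842285509.36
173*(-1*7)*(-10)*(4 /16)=6055 /2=3027.50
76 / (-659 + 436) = -76 / 223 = -0.34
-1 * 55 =-55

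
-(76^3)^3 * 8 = -676725150772625408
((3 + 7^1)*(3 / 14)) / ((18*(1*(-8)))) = -5 / 336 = -0.01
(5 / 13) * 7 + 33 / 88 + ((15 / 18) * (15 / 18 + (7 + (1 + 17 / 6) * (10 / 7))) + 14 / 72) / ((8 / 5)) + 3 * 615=168816 / 91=1855.12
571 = 571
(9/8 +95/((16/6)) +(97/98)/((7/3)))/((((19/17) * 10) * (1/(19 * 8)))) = 867051/1715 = 505.57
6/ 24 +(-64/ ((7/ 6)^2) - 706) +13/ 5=-750.17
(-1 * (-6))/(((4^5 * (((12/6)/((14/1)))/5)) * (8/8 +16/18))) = 945/8704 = 0.11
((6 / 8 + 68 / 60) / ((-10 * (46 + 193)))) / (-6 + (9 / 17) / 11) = 0.00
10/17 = 0.59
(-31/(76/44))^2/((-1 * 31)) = -3751/361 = -10.39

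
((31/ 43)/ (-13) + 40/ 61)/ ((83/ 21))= 0.15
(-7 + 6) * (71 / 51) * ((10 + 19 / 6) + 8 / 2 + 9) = -11147 / 306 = -36.43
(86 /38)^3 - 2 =65789 /6859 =9.59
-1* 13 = -13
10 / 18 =5 / 9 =0.56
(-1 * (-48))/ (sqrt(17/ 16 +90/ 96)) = 24 * sqrt(2) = 33.94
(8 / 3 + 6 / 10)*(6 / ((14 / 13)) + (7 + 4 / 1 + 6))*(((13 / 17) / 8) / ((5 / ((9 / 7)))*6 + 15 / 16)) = 28756 / 99025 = 0.29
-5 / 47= -0.11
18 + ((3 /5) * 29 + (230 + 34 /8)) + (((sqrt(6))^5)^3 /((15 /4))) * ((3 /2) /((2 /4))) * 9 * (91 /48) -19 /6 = 15989 /60 + 19105632 * sqrt(6) /5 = 9360076.41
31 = 31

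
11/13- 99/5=-1232/65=-18.95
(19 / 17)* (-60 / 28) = -285 / 119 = -2.39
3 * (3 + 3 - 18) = -36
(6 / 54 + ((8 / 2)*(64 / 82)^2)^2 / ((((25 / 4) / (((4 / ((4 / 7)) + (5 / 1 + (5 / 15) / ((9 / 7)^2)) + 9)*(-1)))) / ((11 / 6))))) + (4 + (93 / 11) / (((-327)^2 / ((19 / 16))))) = -3533616549873256049 / 107688326396151600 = -32.81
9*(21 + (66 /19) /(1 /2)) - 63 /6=241.03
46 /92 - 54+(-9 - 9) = -143 /2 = -71.50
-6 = -6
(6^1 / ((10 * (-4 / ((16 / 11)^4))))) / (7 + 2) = -16384 / 219615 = -0.07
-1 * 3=-3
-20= -20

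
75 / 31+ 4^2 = 571 / 31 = 18.42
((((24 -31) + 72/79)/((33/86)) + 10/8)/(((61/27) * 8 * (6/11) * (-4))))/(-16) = -457287/19738624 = -0.02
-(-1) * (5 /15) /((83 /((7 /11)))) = 7 /2739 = 0.00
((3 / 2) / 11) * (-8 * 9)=-108 / 11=-9.82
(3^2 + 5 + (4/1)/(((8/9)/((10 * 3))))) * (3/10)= 447/10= 44.70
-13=-13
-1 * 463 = -463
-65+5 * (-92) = -525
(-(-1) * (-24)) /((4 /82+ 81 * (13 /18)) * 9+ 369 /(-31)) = -20336 /436407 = -0.05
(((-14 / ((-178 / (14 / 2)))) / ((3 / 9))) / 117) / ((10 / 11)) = 0.02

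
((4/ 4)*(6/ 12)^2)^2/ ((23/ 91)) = 91/ 368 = 0.25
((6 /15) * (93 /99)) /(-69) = -62 /11385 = -0.01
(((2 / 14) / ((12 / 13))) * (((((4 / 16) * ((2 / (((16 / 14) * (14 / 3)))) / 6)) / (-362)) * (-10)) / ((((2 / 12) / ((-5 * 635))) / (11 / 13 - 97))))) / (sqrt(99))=9921875 * sqrt(11) / 2675904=12.30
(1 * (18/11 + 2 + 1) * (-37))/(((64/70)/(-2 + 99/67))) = 2311575/23584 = 98.01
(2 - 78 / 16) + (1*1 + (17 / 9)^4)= 569753 / 52488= 10.85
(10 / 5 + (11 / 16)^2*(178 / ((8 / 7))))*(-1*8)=-77431 / 128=-604.93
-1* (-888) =888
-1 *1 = -1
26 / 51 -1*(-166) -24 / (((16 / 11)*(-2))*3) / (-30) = 339493 / 2040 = 166.42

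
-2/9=-0.22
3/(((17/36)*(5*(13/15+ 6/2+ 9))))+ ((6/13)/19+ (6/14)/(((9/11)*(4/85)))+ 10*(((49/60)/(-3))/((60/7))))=67003799683/6126676920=10.94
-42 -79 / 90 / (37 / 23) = -141677 / 3330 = -42.55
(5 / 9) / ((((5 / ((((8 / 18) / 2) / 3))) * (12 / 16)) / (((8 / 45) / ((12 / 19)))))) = 304 / 98415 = 0.00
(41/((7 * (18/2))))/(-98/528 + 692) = 3608/3835419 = 0.00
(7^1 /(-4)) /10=-7 /40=-0.18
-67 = -67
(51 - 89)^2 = 1444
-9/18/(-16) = 1/32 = 0.03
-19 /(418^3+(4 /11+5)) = -0.00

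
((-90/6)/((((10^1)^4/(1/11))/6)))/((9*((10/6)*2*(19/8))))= -3/261250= -0.00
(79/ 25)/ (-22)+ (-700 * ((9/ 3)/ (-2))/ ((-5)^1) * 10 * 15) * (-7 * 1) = 121274921/ 550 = 220499.86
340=340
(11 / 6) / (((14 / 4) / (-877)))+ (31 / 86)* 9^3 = -355063 / 1806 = -196.60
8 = 8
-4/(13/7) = -28/13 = -2.15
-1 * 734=-734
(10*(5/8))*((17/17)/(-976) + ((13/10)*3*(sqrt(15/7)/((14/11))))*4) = -25/3904 + 2145*sqrt(105)/196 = 112.13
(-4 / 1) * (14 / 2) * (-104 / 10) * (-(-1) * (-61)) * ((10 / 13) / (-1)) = 13664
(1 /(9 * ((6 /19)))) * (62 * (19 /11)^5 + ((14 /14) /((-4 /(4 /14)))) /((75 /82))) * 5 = 1531217967821 /913159170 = 1676.84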